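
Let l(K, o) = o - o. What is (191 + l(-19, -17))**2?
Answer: 36481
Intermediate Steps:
l(K, o) = 0
(191 + l(-19, -17))**2 = (191 + 0)**2 = 191**2 = 36481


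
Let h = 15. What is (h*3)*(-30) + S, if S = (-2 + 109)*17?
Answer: 469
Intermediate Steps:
S = 1819 (S = 107*17 = 1819)
(h*3)*(-30) + S = (15*3)*(-30) + 1819 = 45*(-30) + 1819 = -1350 + 1819 = 469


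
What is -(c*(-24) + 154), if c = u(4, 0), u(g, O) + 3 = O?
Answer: -226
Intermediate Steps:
u(g, O) = -3 + O
c = -3 (c = -3 + 0 = -3)
-(c*(-24) + 154) = -(-3*(-24) + 154) = -(72 + 154) = -1*226 = -226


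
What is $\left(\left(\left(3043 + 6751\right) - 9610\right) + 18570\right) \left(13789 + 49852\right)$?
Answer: $1193523314$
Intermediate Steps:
$\left(\left(\left(3043 + 6751\right) - 9610\right) + 18570\right) \left(13789 + 49852\right) = \left(\left(9794 - 9610\right) + 18570\right) 63641 = \left(184 + 18570\right) 63641 = 18754 \cdot 63641 = 1193523314$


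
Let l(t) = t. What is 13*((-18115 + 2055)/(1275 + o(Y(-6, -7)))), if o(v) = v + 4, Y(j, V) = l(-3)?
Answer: -4745/29 ≈ -163.62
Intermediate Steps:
Y(j, V) = -3
o(v) = 4 + v
13*((-18115 + 2055)/(1275 + o(Y(-6, -7)))) = 13*((-18115 + 2055)/(1275 + (4 - 3))) = 13*(-16060/(1275 + 1)) = 13*(-16060/1276) = 13*(-16060*1/1276) = 13*(-365/29) = -4745/29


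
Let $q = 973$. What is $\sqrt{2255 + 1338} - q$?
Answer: $-973 + \sqrt{3593} \approx -913.06$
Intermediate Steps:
$\sqrt{2255 + 1338} - q = \sqrt{2255 + 1338} - 973 = \sqrt{3593} - 973 = -973 + \sqrt{3593}$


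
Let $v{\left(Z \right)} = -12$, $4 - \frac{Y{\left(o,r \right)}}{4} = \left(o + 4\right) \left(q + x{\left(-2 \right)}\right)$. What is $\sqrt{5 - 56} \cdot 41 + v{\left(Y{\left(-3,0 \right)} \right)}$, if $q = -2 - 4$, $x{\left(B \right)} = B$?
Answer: $-12 + 41 i \sqrt{51} \approx -12.0 + 292.8 i$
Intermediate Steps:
$q = -6$ ($q = -2 - 4 = -6$)
$Y{\left(o,r \right)} = 144 + 32 o$ ($Y{\left(o,r \right)} = 16 - 4 \left(o + 4\right) \left(-6 - 2\right) = 16 - 4 \left(4 + o\right) \left(-8\right) = 16 - 4 \left(-32 - 8 o\right) = 16 + \left(128 + 32 o\right) = 144 + 32 o$)
$\sqrt{5 - 56} \cdot 41 + v{\left(Y{\left(-3,0 \right)} \right)} = \sqrt{5 - 56} \cdot 41 - 12 = \sqrt{-51} \cdot 41 - 12 = i \sqrt{51} \cdot 41 - 12 = 41 i \sqrt{51} - 12 = -12 + 41 i \sqrt{51}$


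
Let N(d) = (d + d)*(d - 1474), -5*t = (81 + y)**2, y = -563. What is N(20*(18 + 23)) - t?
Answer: -5130476/5 ≈ -1.0261e+6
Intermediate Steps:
t = -232324/5 (t = -(81 - 563)**2/5 = -1/5*(-482)**2 = -1/5*232324 = -232324/5 ≈ -46465.)
N(d) = 2*d*(-1474 + d) (N(d) = (2*d)*(-1474 + d) = 2*d*(-1474 + d))
N(20*(18 + 23)) - t = 2*(20*(18 + 23))*(-1474 + 20*(18 + 23)) - 1*(-232324/5) = 2*(20*41)*(-1474 + 20*41) + 232324/5 = 2*820*(-1474 + 820) + 232324/5 = 2*820*(-654) + 232324/5 = -1072560 + 232324/5 = -5130476/5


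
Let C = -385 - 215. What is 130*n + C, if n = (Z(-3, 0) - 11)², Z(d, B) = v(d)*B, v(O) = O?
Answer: 15130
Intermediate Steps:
Z(d, B) = B*d (Z(d, B) = d*B = B*d)
n = 121 (n = (0*(-3) - 11)² = (0 - 11)² = (-11)² = 121)
C = -600
130*n + C = 130*121 - 600 = 15730 - 600 = 15130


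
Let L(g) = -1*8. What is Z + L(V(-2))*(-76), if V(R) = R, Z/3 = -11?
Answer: 575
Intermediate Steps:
Z = -33 (Z = 3*(-11) = -33)
L(g) = -8
Z + L(V(-2))*(-76) = -33 - 8*(-76) = -33 + 608 = 575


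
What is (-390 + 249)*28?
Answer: -3948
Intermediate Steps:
(-390 + 249)*28 = -141*28 = -3948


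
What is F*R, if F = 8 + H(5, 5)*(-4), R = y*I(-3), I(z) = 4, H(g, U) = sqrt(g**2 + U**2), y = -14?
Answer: -448 + 1120*sqrt(2) ≈ 1135.9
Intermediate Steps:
H(g, U) = sqrt(U**2 + g**2)
R = -56 (R = -14*4 = -56)
F = 8 - 20*sqrt(2) (F = 8 + sqrt(5**2 + 5**2)*(-4) = 8 + sqrt(25 + 25)*(-4) = 8 + sqrt(50)*(-4) = 8 + (5*sqrt(2))*(-4) = 8 - 20*sqrt(2) ≈ -20.284)
F*R = (8 - 20*sqrt(2))*(-56) = -448 + 1120*sqrt(2)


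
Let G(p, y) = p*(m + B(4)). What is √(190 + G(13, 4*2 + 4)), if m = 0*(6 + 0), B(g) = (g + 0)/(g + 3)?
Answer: √9674/7 ≈ 14.051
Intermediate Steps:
B(g) = g/(3 + g)
m = 0 (m = 0*6 = 0)
G(p, y) = 4*p/7 (G(p, y) = p*(0 + 4/(3 + 4)) = p*(0 + 4/7) = p*(4/7) = 4*p/7)
√(190 + G(13, 4*2 + 4)) = √(190 + (4/7)*13) = √(190 + 52/7) = √(1382/7) = √9674/7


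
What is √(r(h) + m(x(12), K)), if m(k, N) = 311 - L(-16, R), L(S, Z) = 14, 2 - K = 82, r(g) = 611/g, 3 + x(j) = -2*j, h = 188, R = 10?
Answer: √1201/2 ≈ 17.328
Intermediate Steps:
x(j) = -3 - 2*j
K = -80 (K = 2 - 1*82 = 2 - 82 = -80)
m(k, N) = 297 (m(k, N) = 311 - 1*14 = 311 - 14 = 297)
√(r(h) + m(x(12), K)) = √(611/188 + 297) = √(611*(1/188) + 297) = √(13/4 + 297) = √(1201/4) = √1201/2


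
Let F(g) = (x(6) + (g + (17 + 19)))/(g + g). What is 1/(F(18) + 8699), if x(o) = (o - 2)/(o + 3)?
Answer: 162/1409483 ≈ 0.00011494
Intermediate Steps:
x(o) = (-2 + o)/(3 + o)
F(g) = (328/9 + g)/(2*g) (F(g) = ((-2 + 6)/(3 + 6) + (g + (17 + 19)))/(g + g) = (4/9 + (g + 36))/((2*g)) = ((⅑)*4 + (36 + g))*(1/(2*g)) = (4/9 + (36 + g))*(1/(2*g)) = (328/9 + g)*(1/(2*g)) = (328/9 + g)/(2*g))
1/(F(18) + 8699) = 1/((1/18)*(328 + 9*18)/18 + 8699) = 1/((1/18)*(1/18)*(328 + 162) + 8699) = 1/((1/18)*(1/18)*490 + 8699) = 1/(245/162 + 8699) = 1/(1409483/162) = 162/1409483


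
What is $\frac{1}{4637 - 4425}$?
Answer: $\frac{1}{212} \approx 0.004717$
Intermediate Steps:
$\frac{1}{4637 - 4425} = \frac{1}{212}$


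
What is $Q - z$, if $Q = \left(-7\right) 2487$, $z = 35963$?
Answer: $-53372$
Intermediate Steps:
$Q = -17409$
$Q - z = -17409 - 35963 = -53372$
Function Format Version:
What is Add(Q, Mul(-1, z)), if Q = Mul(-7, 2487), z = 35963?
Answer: -53372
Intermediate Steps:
Q = -17409
Add(Q, Mul(-1, z)) = Add(-17409, Mul(-1, 35963)) = Add(-17409, -35963) = -53372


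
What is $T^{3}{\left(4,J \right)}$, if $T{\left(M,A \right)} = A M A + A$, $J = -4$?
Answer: $216000$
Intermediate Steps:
$T{\left(M,A \right)} = A + M A^{2}$ ($T{\left(M,A \right)} = M A^{2} + A = A + M A^{2}$)
$T^{3}{\left(4,J \right)} = \left(- 4 \left(1 - 16\right)\right)^{3} = \left(\left(-4\right) \left(-15\right)\right)^{3} = 60^{3} = 216000$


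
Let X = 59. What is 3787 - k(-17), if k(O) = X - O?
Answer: 3711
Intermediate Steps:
k(O) = 59 - O
3787 - k(-17) = 3787 - (59 - 1*(-17)) = 3787 - (59 + 17) = 3787 - 1*76 = 3787 - 76 = 3711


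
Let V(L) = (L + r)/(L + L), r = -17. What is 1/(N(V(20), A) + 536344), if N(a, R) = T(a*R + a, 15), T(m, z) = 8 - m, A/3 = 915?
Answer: 20/10722921 ≈ 1.8652e-6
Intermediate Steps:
A = 2745 (A = 3*915 = 2745)
V(L) = (-17 + L)/(2*L) (V(L) = (L - 17)/(L + L) = (-17 + L)/((2*L)) = (-17 + L)*(1/(2*L)) = (-17 + L)/(2*L))
N(a, R) = 8 - a - R*a (N(a, R) = 8 - (a*R + a) = 8 - (R*a + a) = 8 - (a + R*a) = 8 + (-a - R*a) = 8 - a - R*a)
1/(N(V(20), A) + 536344) = 1/((8 - (½)*(-17 + 20)/20*(1 + 2745)) + 536344) = 1/((8 - 1*(½)*(1/20)*3*2746) + 536344) = 1/((8 - 1*3/40*2746) + 536344) = 1/((8 - 4119/20) + 536344) = 1/(-3959/20 + 536344) = 1/(10722921/20) = 20/10722921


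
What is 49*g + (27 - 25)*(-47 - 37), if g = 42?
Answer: 1890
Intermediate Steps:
49*g + (27 - 25)*(-47 - 37) = 49*42 + (27 - 25)*(-47 - 37) = 2058 + 2*(-84) = 2058 - 168 = 1890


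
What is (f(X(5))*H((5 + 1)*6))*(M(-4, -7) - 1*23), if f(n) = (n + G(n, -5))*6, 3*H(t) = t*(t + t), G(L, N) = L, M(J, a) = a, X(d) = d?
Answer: -1555200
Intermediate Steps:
H(t) = 2*t**2/3 (H(t) = (t*(t + t))/3 = (t*(2*t))/3 = (2*t**2)/3 = 2*t**2/3)
f(n) = 12*n (f(n) = (n + n)*6 = (2*n)*6 = 12*n)
(f(X(5))*H((5 + 1)*6))*(M(-4, -7) - 1*23) = ((12*5)*(2*((5 + 1)*6)**2/3))*(-7 - 1*23) = (60*(2*(6*6)**2/3))*(-7 - 23) = (60*((2/3)*36**2))*(-30) = (60*((2/3)*1296))*(-30) = (60*864)*(-30) = 51840*(-30) = -1555200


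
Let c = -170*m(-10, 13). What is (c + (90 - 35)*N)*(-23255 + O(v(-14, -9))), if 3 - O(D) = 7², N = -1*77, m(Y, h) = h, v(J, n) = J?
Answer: 150174945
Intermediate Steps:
N = -77
O(D) = -46 (O(D) = 3 - 1*7² = 3 - 1*49 = 3 - 49 = -46)
c = -2210 (c = -170*13 = -2210)
(c + (90 - 35)*N)*(-23255 + O(v(-14, -9))) = (-2210 + (90 - 35)*(-77))*(-23255 - 46) = (-2210 + 55*(-77))*(-23301) = (-2210 - 4235)*(-23301) = -6445*(-23301) = 150174945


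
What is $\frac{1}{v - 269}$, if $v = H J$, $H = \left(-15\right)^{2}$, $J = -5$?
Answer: $- \frac{1}{1394} \approx -0.00071736$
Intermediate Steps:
$H = 225$
$v = -1125$ ($v = 225 \left(-5\right) = -1125$)
$\frac{1}{v - 269} = \frac{1}{-1125 - 269} = \frac{1}{-1394} = - \frac{1}{1394}$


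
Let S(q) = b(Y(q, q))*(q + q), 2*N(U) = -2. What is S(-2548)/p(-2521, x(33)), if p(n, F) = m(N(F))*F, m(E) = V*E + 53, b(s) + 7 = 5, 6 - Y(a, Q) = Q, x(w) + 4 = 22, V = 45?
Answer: 637/9 ≈ 70.778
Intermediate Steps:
x(w) = 18 (x(w) = -4 + 22 = 18)
Y(a, Q) = 6 - Q
N(U) = -1 (N(U) = (1/2)*(-2) = -1)
b(s) = -2 (b(s) = -7 + 5 = -2)
m(E) = 53 + 45*E (m(E) = 45*E + 53 = 53 + 45*E)
S(q) = -4*q (S(q) = -2*(q + q) = -4*q)
p(n, F) = 8*F (p(n, F) = (53 + 45*(-1))*F = (53 - 45)*F = 8*F)
S(-2548)/p(-2521, x(33)) = (-4*(-2548))/((8*18)) = 10192/144 = 10192*(1/144) = 637/9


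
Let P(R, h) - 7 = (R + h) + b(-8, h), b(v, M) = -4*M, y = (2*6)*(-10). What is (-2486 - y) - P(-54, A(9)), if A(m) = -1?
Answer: -2322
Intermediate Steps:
y = -120 (y = 12*(-10) = -120)
P(R, h) = 7 + R - 3*h (P(R, h) = 7 + ((R + h) - 4*h) = 7 + (R - 3*h) = 7 + R - 3*h)
(-2486 - y) - P(-54, A(9)) = (-2486 - 1*(-120)) - (7 - 54 - 3*(-1)) = (-2486 + 120) - (7 - 54 + 3) = -2366 - 1*(-44) = -2366 + 44 = -2322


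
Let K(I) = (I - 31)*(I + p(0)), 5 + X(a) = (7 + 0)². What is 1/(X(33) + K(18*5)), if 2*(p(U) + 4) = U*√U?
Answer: 1/5118 ≈ 0.00019539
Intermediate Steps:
X(a) = 44 (X(a) = -5 + (7 + 0)² = -5 + 7² = -5 + 49 = 44)
p(U) = -4 + U^(3/2)/2 (p(U) = -4 + (U*√U)/2 = -4 + U^(3/2)/2)
K(I) = (-31 + I)*(-4 + I) (K(I) = (I - 31)*(I + (-4 + 0^(3/2)/2)) = (-31 + I)*(I + (-4 + (½)*0)) = (-31 + I)*(I + (-4 + 0)) = (-31 + I)*(I - 4) = (-31 + I)*(-4 + I))
1/(X(33) + K(18*5)) = 1/(44 + (124 + (18*5)² - 630*5)) = 1/(44 + (124 + 90² - 35*90)) = 1/(44 + (124 + 8100 - 3150)) = 1/(44 + 5074) = 1/5118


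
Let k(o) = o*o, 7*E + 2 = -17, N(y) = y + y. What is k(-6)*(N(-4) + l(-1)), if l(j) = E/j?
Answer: -1332/7 ≈ -190.29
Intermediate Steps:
N(y) = 2*y
E = -19/7 (E = -2/7 + (⅐)*(-17) = -2/7 - 17/7 = -19/7 ≈ -2.7143)
l(j) = -19/(7*j)
k(o) = o²
k(-6)*(N(-4) + l(-1)) = (-6)²*(2*(-4) - 19/7/(-1)) = 36*(-8 - 19/7*(-1)) = 36*(-8 + 19/7) = 36*(-37/7) = -1332/7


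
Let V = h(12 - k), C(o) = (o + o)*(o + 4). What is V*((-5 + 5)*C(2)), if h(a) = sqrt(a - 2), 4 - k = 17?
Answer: 0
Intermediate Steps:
k = -13 (k = 4 - 1*17 = 4 - 17 = -13)
C(o) = 2*o*(4 + o) (C(o) = (2*o)*(4 + o) = 2*o*(4 + o))
h(a) = sqrt(-2 + a)
V = sqrt(23) (V = sqrt(-2 + (12 - 1*(-13))) = sqrt(-2 + (12 + 13)) = sqrt(-2 + 25) = sqrt(23) ≈ 4.7958)
V*((-5 + 5)*C(2)) = sqrt(23)*((-5 + 5)*(2*2*(4 + 2))) = sqrt(23)*(0*(2*2*6)) = sqrt(23)*(0*24) = sqrt(23)*0 = 0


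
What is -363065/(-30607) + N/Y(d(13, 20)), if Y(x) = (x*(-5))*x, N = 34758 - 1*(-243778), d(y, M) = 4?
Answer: -1062013269/306070 ≈ -3469.8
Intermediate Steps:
N = 278536 (N = 34758 + 243778 = 278536)
Y(x) = -5*x² (Y(x) = (-5*x)*x = -5*x²)
-363065/(-30607) + N/Y(d(13, 20)) = -363065/(-30607) + 278536/((-5*4²)) = -363065*(-1/30607) + 278536/((-5*16)) = 363065/30607 + 278536/(-80) = 363065/30607 + 278536*(-1/80) = 363065/30607 - 34817/10 = -1062013269/306070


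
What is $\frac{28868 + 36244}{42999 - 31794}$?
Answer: $\frac{21704}{3735} \approx 5.811$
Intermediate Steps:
$\frac{28868 + 36244}{42999 - 31794} = \frac{65112}{11205} = 65112 \cdot \frac{1}{11205} = \frac{21704}{3735}$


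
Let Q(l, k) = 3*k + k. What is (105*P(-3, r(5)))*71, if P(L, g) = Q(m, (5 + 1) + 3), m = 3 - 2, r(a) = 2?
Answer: 268380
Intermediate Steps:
m = 1
Q(l, k) = 4*k
P(L, g) = 36 (P(L, g) = 4*((5 + 1) + 3) = 4*(6 + 3) = 4*9 = 36)
(105*P(-3, r(5)))*71 = (105*36)*71 = 3780*71 = 268380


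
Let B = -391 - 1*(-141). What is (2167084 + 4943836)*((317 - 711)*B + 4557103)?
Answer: 33105620484760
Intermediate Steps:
B = -250 (B = -391 + 141 = -250)
(2167084 + 4943836)*((317 - 711)*B + 4557103) = (2167084 + 4943836)*((317 - 711)*(-250) + 4557103) = 7110920*(-394*(-250) + 4557103) = 7110920*(98500 + 4557103) = 7110920*4655603 = 33105620484760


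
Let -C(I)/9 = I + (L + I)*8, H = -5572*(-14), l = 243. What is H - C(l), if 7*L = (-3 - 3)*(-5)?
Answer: 685997/7 ≈ 98000.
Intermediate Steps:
L = 30/7 (L = ((-3 - 3)*(-5))/7 = (-6*(-5))/7 = (⅐)*30 = 30/7 ≈ 4.2857)
H = 78008
C(I) = -2160/7 - 81*I (C(I) = -9*(I + (30/7 + I)*8) = -9*(I + (240/7 + 8*I)) = -9*(240/7 + 9*I) = -2160/7 - 81*I)
H - C(l) = 78008 - (-2160/7 - 81*243) = 78008 - (-2160/7 - 19683) = 78008 - 1*(-139941/7) = 78008 + 139941/7 = 685997/7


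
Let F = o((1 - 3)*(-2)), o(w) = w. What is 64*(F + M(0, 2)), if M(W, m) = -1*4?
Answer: 0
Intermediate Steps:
M(W, m) = -4
F = 4 (F = (1 - 3)*(-2) = -2*(-2) = 4)
64*(F + M(0, 2)) = 64*(4 - 4) = 64*0 = 0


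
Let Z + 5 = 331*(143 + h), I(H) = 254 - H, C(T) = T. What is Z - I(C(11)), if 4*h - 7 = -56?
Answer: 172121/4 ≈ 43030.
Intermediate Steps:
h = -49/4 (h = 7/4 + (1/4)*(-56) = 7/4 - 14 = -49/4 ≈ -12.250)
Z = 173093/4 (Z = -5 + 331*(143 - 49/4) = -5 + 331*(523/4) = -5 + 173113/4 = 173093/4 ≈ 43273.)
Z - I(C(11)) = 173093/4 - (254 - 1*11) = 173093/4 - (254 - 11) = 173093/4 - 1*243 = 173093/4 - 243 = 172121/4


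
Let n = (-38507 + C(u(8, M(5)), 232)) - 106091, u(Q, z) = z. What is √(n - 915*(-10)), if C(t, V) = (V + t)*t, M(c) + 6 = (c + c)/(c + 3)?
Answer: I*√2184439/4 ≈ 369.5*I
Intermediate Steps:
M(c) = -6 + 2*c/(3 + c) (M(c) = -6 + (c + c)/(c + 3) = -6 + (2*c)/(3 + c) = -6 + 2*c/(3 + c))
C(t, V) = t*(V + t)
n = -2330839/16 (n = (-38507 + (2*(-9 - 2*5)/(3 + 5))*(232 + 2*(-9 - 2*5)/(3 + 5))) - 106091 = (-38507 + (2*(-9 - 10)/8)*(232 + 2*(-9 - 10)/8)) - 106091 = (-38507 + (2*(⅛)*(-19))*(232 + 2*(⅛)*(-19))) - 106091 = (-38507 - 19*(232 - 19/4)/4) - 106091 = (-38507 - 19/4*909/4) - 106091 = (-38507 - 17271/16) - 106091 = -633383/16 - 106091 = -2330839/16 ≈ -1.4568e+5)
√(n - 915*(-10)) = √(-2330839/16 - 915*(-10)) = √(-2330839/16 + 9150) = √(-2184439/16) = I*√2184439/4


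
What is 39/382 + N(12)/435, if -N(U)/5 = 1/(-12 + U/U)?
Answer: 37705/365574 ≈ 0.10314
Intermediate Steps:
N(U) = 5/11 (N(U) = -5/(-12 + U/U) = -5/(-12 + 1) = -5/(-11) = -5*(-1/11) = 5/11)
39/382 + N(12)/435 = 39/382 + (5/11)/435 = 39*(1/382) + (5/11)*(1/435) = 39/382 + 1/957 = 37705/365574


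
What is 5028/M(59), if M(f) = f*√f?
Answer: 5028*√59/3481 ≈ 11.095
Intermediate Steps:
M(f) = f^(3/2)
5028/M(59) = 5028/(59^(3/2)) = 5028/((59*√59)) = 5028*(√59/3481) = 5028*√59/3481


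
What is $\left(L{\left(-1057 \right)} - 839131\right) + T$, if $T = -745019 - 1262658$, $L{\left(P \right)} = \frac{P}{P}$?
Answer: $-2846807$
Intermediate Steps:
$L{\left(P \right)} = 1$
$T = -2007677$
$\left(L{\left(-1057 \right)} - 839131\right) + T = \left(1 - 839131\right) - 2007677 = -839130 - 2007677 = -2846807$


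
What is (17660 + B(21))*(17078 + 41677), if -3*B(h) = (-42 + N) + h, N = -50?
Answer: 1039003835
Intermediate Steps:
B(h) = 92/3 - h/3 (B(h) = -((-42 - 50) + h)/3 = -(-92 + h)/3 = 92/3 - h/3)
(17660 + B(21))*(17078 + 41677) = (17660 + (92/3 - ⅓*21))*(17078 + 41677) = (17660 + (92/3 - 7))*58755 = (17660 + 71/3)*58755 = (53051/3)*58755 = 1039003835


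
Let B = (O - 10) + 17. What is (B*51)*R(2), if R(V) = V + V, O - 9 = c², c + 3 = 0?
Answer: 5100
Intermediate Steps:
c = -3 (c = -3 + 0 = -3)
O = 18 (O = 9 + (-3)² = 9 + 9 = 18)
R(V) = 2*V
B = 25 (B = (18 - 10) + 17 = 8 + 17 = 25)
(B*51)*R(2) = (25*51)*(2*2) = 1275*4 = 5100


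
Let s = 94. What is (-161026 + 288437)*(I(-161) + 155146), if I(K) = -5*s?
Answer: 19707423836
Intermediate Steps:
I(K) = -470 (I(K) = -5*94 = -470)
(-161026 + 288437)*(I(-161) + 155146) = (-161026 + 288437)*(-470 + 155146) = 127411*154676 = 19707423836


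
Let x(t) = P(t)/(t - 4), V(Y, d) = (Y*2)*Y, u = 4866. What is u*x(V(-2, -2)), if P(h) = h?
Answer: 9732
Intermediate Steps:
V(Y, d) = 2*Y**2 (V(Y, d) = (2*Y)*Y = 2*Y**2)
x(t) = t/(-4 + t) (x(t) = t/(t - 4) = t/(-4 + t))
u*x(V(-2, -2)) = 4866*((2*(-2)**2)/(-4 + 2*(-2)**2)) = 4866*((2*4)/(-4 + 2*4)) = 4866*(8/(-4 + 8)) = 4866*(8/4) = 4866*(8*(1/4)) = 4866*2 = 9732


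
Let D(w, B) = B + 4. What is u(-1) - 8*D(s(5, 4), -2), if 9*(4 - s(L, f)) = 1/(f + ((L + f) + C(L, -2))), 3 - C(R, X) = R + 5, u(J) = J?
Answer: -17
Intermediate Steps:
C(R, X) = -2 - R (C(R, X) = 3 - (R + 5) = 3 - (5 + R) = 3 + (-5 - R) = -2 - R)
s(L, f) = 4 - 1/(9*(-2 + 2*f)) (s(L, f) = 4 - 1/(9*(f + ((L + f) + (-2 - L)))) = 4 - 1/(9*(f + (-2 + f))) = 4 - 1/(9*(-2 + 2*f)))
D(w, B) = 4 + B
u(-1) - 8*D(s(5, 4), -2) = -1 - 8*(4 - 2) = -1 - 8*2 = -1 - 16 = -17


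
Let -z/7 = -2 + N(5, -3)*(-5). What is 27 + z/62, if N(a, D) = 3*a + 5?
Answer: 1194/31 ≈ 38.516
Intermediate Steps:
N(a, D) = 5 + 3*a
z = 714 (z = -7*(-2 + (5 + 3*5)*(-5)) = -7*(-2 + (5 + 15)*(-5)) = -7*(-2 + 20*(-5)) = -7*(-2 - 100) = -7*(-102) = 714)
27 + z/62 = 27 + 714/62 = 27 + 714*(1/62) = 27 + 357/31 = 1194/31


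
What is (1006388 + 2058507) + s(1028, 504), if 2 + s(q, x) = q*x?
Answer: 3583005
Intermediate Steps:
s(q, x) = -2 + q*x
(1006388 + 2058507) + s(1028, 504) = (1006388 + 2058507) + (-2 + 1028*504) = 3064895 + (-2 + 518112) = 3064895 + 518110 = 3583005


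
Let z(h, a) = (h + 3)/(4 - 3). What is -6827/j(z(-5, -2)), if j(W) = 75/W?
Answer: 13654/75 ≈ 182.05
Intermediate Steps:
z(h, a) = 3 + h (z(h, a) = (3 + h)/1 = (3 + h)*1 = 3 + h)
-6827/j(z(-5, -2)) = -6827/(75/(3 - 5)) = -6827/(75/(-2)) = -6827/(75*(-1/2)) = -6827/(-75/2) = -6827*(-2/75) = 13654/75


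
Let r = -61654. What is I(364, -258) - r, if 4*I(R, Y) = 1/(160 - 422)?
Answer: 64613391/1048 ≈ 61654.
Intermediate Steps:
I(R, Y) = -1/1048 (I(R, Y) = 1/(4*(160 - 422)) = (¼)/(-262) = (¼)*(-1/262) = -1/1048)
I(364, -258) - r = -1/1048 - 1*(-61654) = -1/1048 + 61654 = 64613391/1048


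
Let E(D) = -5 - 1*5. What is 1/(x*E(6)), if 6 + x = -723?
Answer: 1/7290 ≈ 0.00013717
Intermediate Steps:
x = -729 (x = -6 - 723 = -729)
E(D) = -10 (E(D) = -5 - 5 = -10)
1/(x*E(6)) = 1/(-729*(-10)) = 1/7290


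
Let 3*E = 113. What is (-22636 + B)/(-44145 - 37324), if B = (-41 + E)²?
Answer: 203624/733221 ≈ 0.27771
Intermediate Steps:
E = 113/3 (E = (⅓)*113 = 113/3 ≈ 37.667)
B = 100/9 (B = (-41 + 113/3)² = (-10/3)² = 100/9 ≈ 11.111)
(-22636 + B)/(-44145 - 37324) = (-22636 + 100/9)/(-44145 - 37324) = -203624/9/(-81469) = -203624/9*(-1/81469) = 203624/733221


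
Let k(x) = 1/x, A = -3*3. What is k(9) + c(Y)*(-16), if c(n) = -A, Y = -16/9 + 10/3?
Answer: -1295/9 ≈ -143.89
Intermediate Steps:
A = -9
Y = 14/9 (Y = -16*1/9 + 10*(1/3) = -16/9 + 10/3 = 14/9 ≈ 1.5556)
c(n) = 9 (c(n) = -1*(-9) = 9)
k(9) + c(Y)*(-16) = 1/9 + 9*(-16) = 1/9 - 144 = -1295/9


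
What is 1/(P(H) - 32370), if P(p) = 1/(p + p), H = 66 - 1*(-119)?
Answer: -370/11976899 ≈ -3.0893e-5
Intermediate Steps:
H = 185 (H = 66 + 119 = 185)
P(p) = 1/(2*p)
1/(P(H) - 32370) = 1/((½)/185 - 32370) = 1/((½)*(1/185) - 32370) = 1/(1/370 - 32370) = 1/(-11976899/370) = -370/11976899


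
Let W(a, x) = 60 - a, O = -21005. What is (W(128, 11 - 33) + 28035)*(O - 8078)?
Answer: -813364261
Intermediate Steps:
(W(128, 11 - 33) + 28035)*(O - 8078) = ((60 - 1*128) + 28035)*(-21005 - 8078) = ((60 - 128) + 28035)*(-29083) = (-68 + 28035)*(-29083) = 27967*(-29083) = -813364261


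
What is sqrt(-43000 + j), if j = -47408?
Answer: 2*I*sqrt(22602) ≈ 300.68*I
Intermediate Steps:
sqrt(-43000 + j) = sqrt(-43000 - 47408) = sqrt(-90408) = 2*I*sqrt(22602)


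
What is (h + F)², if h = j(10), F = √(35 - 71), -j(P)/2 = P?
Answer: 364 - 240*I ≈ 364.0 - 240.0*I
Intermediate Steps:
j(P) = -2*P
F = 6*I (F = √(-36) = 6*I ≈ 6.0*I)
h = -20 (h = -2*10 = -20)
(h + F)² = (-20 + 6*I)²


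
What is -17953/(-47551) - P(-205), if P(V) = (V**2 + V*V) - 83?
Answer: -3992696864/47551 ≈ -83967.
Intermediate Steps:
P(V) = -83 + 2*V**2 (P(V) = (V**2 + V**2) - 83 = 2*V**2 - 83 = -83 + 2*V**2)
-17953/(-47551) - P(-205) = -17953/(-47551) - (-83 + 2*(-205)**2) = -17953*(-1/47551) - (-83 + 2*42025) = 17953/47551 - (-83 + 84050) = 17953/47551 - 1*83967 = 17953/47551 - 83967 = -3992696864/47551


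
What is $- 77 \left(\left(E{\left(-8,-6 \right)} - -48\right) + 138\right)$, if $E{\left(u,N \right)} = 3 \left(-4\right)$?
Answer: $-13398$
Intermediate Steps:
$E{\left(u,N \right)} = -12$
$- 77 \left(\left(E{\left(-8,-6 \right)} - -48\right) + 138\right) = - 77 \left(\left(-12 - -48\right) + 138\right) = - 77 \left(\left(-12 + 48\right) + 138\right) = - 77 \left(36 + 138\right) = \left(-77\right) 174 = -13398$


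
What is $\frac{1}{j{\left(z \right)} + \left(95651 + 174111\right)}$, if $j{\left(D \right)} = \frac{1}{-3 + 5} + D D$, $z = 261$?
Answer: $\frac{2}{675767} \approx 2.9596 \cdot 10^{-6}$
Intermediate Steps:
$j{\left(D \right)} = \frac{1}{2} + D^{2}$
$\frac{1}{j{\left(z \right)} + \left(95651 + 174111\right)} = \frac{1}{\left(\frac{1}{2} + 261^{2}\right) + \left(95651 + 174111\right)} = \frac{1}{\left(\frac{1}{2} + 68121\right) + 269762} = \frac{1}{\frac{136243}{2} + 269762} = \frac{1}{\frac{675767}{2}} = \frac{2}{675767}$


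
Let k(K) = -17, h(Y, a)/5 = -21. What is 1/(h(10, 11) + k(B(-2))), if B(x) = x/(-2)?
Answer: -1/122 ≈ -0.0081967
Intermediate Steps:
h(Y, a) = -105 (h(Y, a) = 5*(-21) = -105)
B(x) = -x/2 (B(x) = x*(-½) = -x/2)
1/(h(10, 11) + k(B(-2))) = 1/(-105 - 17) = 1/(-122) = -1/122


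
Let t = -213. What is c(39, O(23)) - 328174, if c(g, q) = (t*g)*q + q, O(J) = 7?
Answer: -386316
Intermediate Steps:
c(g, q) = q - 213*g*q (c(g, q) = (-213*g)*q + q = -213*g*q + q = q - 213*g*q)
c(39, O(23)) - 328174 = 7*(1 - 213*39) - 328174 = 7*(1 - 8307) - 328174 = 7*(-8306) - 328174 = -58142 - 328174 = -386316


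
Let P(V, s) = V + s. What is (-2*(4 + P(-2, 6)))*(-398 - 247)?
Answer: 10320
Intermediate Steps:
(-2*(4 + P(-2, 6)))*(-398 - 247) = (-2*(4 + (-2 + 6)))*(-398 - 247) = -2*(4 + 4)*(-645) = -2*8*(-645) = -16*(-645) = 10320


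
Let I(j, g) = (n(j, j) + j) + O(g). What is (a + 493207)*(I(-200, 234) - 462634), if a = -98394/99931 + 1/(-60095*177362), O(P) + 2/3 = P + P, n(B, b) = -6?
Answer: -121447805613278666396405267/532560748856045 ≈ -2.2805e+11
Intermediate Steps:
O(P) = -⅔ + 2*P (O(P) = -⅔ + (P + P) = -⅔ + 2*P)
I(j, g) = -20/3 + j + 2*g (I(j, g) = (-6 + j) + (-⅔ + 2*g) = -20/3 + j + 2*g)
a = -1048739276659591/1065121497712090 (a = -98394*1/99931 - 1/60095*1/177362 = -98394/99931 - 1/10658569390 = -1048739276659591/1065121497712090 ≈ -0.98462)
(a + 493207)*(I(-200, 234) - 462634) = (-1048739276659591/1065121497712090 + 493207)*((-20/3 - 200 + 2*234) - 462634) = 525324329782810113039*((-20/3 - 200 + 468) - 462634)/1065121497712090 = 525324329782810113039*(784/3 - 462634)/1065121497712090 = (525324329782810113039/1065121497712090)*(-1387118/3) = -121447805613278666396405267/532560748856045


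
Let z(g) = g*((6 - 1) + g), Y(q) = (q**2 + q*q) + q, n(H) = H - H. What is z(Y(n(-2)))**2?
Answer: 0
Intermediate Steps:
n(H) = 0
Y(q) = q + 2*q**2 (Y(q) = (q**2 + q**2) + q = 2*q**2 + q = q + 2*q**2)
z(g) = g*(5 + g)
z(Y(n(-2)))**2 = ((0*(1 + 2*0))*(5 + 0*(1 + 2*0)))**2 = ((0*(1 + 0))*(5 + 0*(1 + 0)))**2 = ((0*1)*(5 + 0*1))**2 = (0*(5 + 0))**2 = (0*5)**2 = 0**2 = 0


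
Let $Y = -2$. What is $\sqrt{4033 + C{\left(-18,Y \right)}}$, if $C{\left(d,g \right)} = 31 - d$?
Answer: $\sqrt{4082} \approx 63.891$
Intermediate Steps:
$\sqrt{4033 + C{\left(-18,Y \right)}} = \sqrt{4033 + \left(31 - -18\right)} = \sqrt{4033 + \left(31 + 18\right)} = \sqrt{4033 + 49} = \sqrt{4082}$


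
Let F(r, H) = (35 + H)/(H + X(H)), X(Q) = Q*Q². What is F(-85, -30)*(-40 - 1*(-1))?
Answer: 13/1802 ≈ 0.0072142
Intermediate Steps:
X(Q) = Q³
F(r, H) = (35 + H)/(H + H³)
F(-85, -30)*(-40 - 1*(-1)) = ((35 - 30)/(-30 + (-30)³))*(-40 - 1*(-1)) = (5/(-30 - 27000))*(-40 + 1) = (5/(-27030))*(-39) = -1/27030*5*(-39) = -1/5406*(-39) = 13/1802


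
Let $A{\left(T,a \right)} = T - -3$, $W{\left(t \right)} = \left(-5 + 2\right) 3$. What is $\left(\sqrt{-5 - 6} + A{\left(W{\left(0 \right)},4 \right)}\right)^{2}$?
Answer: $\left(6 - i \sqrt{11}\right)^{2} \approx 25.0 - 39.799 i$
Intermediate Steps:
$W{\left(t \right)} = -9$ ($W{\left(t \right)} = \left(-3\right) 3 = -9$)
$A{\left(T,a \right)} = 3 + T$ ($A{\left(T,a \right)} = T + 3 = 3 + T$)
$\left(\sqrt{-5 - 6} + A{\left(W{\left(0 \right)},4 \right)}\right)^{2} = \left(\sqrt{-5 - 6} + \left(3 - 9\right)\right)^{2} = \left(\sqrt{-11} - 6\right)^{2} = \left(i \sqrt{11} - 6\right)^{2} = \left(-6 + i \sqrt{11}\right)^{2}$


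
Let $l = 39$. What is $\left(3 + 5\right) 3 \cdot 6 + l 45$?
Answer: $1899$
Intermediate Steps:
$\left(3 + 5\right) 3 \cdot 6 + l 45 = \left(3 + 5\right) 3 \cdot 6 + 39 \cdot 45 = 8 \cdot 3 \cdot 6 + 1755 = 24 \cdot 6 + 1755 = 144 + 1755 = 1899$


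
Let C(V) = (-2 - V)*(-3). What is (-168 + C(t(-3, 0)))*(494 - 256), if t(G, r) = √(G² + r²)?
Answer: -36414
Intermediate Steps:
C(V) = 6 + 3*V
(-168 + C(t(-3, 0)))*(494 - 256) = (-168 + (6 + 3*√((-3)² + 0²)))*(494 - 256) = (-168 + (6 + 3*√(9 + 0)))*238 = (-168 + (6 + 3*√9))*238 = (-168 + (6 + 3*3))*238 = (-168 + (6 + 9))*238 = (-168 + 15)*238 = -153*238 = -36414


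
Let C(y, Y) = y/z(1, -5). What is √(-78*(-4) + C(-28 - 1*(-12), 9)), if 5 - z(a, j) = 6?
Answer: 2*√82 ≈ 18.111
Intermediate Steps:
z(a, j) = -1 (z(a, j) = 5 - 1*6 = 5 - 6 = -1)
C(y, Y) = -y (C(y, Y) = y/(-1) = y*(-1) = -y)
√(-78*(-4) + C(-28 - 1*(-12), 9)) = √(-78*(-4) - (-28 - 1*(-12))) = √(312 - (-28 + 12)) = √(312 - 1*(-16)) = √(312 + 16) = √328 = 2*√82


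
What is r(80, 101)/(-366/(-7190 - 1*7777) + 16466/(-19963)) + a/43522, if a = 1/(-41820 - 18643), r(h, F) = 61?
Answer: -7993513016452402355/104881721901872084 ≈ -76.215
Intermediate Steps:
a = -1/60463 (a = 1/(-60463) = -1/60463 ≈ -1.6539e-5)
r(80, 101)/(-366/(-7190 - 1*7777) + 16466/(-19963)) + a/43522 = 61/(-366/(-7190 - 1*7777) + 16466/(-19963)) - 1/60463/43522 = 61/(-366/(-7190 - 7777) + 16466*(-1/19963)) - 1/60463*1/43522 = 61/(-366/(-14967) - 16466/19963) - 1/2631470686 = 61/(-366*(-1/14967) - 16466/19963) - 1/2631470686 = 61/(122/4989 - 16466/19963) - 1/2631470686 = 61/(-79713388/99595407) - 1/2631470686 = 61*(-99595407/79713388) - 1/2631470686 = -6075319827/79713388 - 1/2631470686 = -7993513016452402355/104881721901872084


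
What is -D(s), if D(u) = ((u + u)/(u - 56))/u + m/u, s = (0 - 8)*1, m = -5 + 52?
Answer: 189/32 ≈ 5.9063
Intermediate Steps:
m = 47
s = -8 (s = -8*1 = -8)
D(u) = 2/(-56 + u) + 47/u (D(u) = ((u + u)/(u - 56))/u + 47/u = ((2*u)/(-56 + u))/u + 47/u = (2*u/(-56 + u))/u + 47/u = 2/(-56 + u) + 47/u)
-D(s) = -7*(-376 + 7*(-8))/((-8)*(-56 - 8)) = -7*(-1)*(-376 - 56)/(8*(-64)) = -7*(-1)*(-1)*(-432)/(8*64) = -1*(-189/32) = 189/32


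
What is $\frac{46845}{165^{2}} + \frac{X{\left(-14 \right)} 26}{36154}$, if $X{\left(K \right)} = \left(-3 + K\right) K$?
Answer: $\frac{20690027}{10936585} \approx 1.8918$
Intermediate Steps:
$X{\left(K \right)} = K \left(-3 + K\right)$
$\frac{46845}{165^{2}} + \frac{X{\left(-14 \right)} 26}{36154} = \frac{46845}{165^{2}} + \frac{- 14 \left(-3 - 14\right) 26}{36154} = \frac{46845}{27225} + \left(-14\right) \left(-17\right) 26 \cdot \frac{1}{36154} = 46845 \cdot \frac{1}{27225} + 238 \cdot 26 \cdot \frac{1}{36154} = \frac{1041}{605} + 6188 \cdot \frac{1}{36154} = \frac{1041}{605} + \frac{3094}{18077} = \frac{20690027}{10936585}$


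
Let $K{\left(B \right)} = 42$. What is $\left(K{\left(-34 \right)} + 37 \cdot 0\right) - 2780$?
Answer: $-2738$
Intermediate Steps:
$\left(K{\left(-34 \right)} + 37 \cdot 0\right) - 2780 = \left(42 + 37 \cdot 0\right) - 2780 = \left(42 + 0\right) - 2780 = 42 - 2780 = -2738$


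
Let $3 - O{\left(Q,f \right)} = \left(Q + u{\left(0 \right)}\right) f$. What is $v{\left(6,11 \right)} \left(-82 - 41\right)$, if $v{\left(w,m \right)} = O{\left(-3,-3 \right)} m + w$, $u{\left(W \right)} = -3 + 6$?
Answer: $-4797$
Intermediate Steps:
$u{\left(W \right)} = 3$
$O{\left(Q,f \right)} = 3 - f \left(3 + Q\right)$ ($O{\left(Q,f \right)} = 3 - \left(Q + 3\right) f = 3 - \left(3 + Q\right) f = 3 - f \left(3 + Q\right)$)
$v{\left(w,m \right)} = w + 3 m$ ($v{\left(w,m \right)} = \left(3 - -9 - \left(-3\right) \left(-3\right)\right) m + w = \left(3 + 9 - 9\right) m + w = 3 m + w = w + 3 m$)
$v{\left(6,11 \right)} \left(-82 - 41\right) = \left(6 + 3 \cdot 11\right) \left(-82 - 41\right) = \left(6 + 33\right) \left(-123\right) = 39 \left(-123\right) = -4797$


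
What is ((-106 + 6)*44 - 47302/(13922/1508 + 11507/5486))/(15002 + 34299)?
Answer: -7728174994/44431885337 ≈ -0.17393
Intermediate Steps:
((-106 + 6)*44 - 47302/(13922/1508 + 11507/5486))/(15002 + 34299) = (-100*44 - 47302/(13922*(1/1508) + 11507*(1/5486)))/49301 = (-4400 - 47302/(6961/754 + 11507/5486))*(1/49301) = (-4400 - 47302/901237/79547)*(1/49301) = (-4400 - 47302*79547/901237)*(1/49301) = (-4400 - 3762732194/901237)*(1/49301) = -7728174994/901237*1/49301 = -7728174994/44431885337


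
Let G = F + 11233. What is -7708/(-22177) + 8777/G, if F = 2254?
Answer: 298605325/299101199 ≈ 0.99834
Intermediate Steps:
G = 13487 (G = 2254 + 11233 = 13487)
-7708/(-22177) + 8777/G = -7708/(-22177) + 8777/13487 = -7708*(-1/22177) + 8777*(1/13487) = 7708/22177 + 8777/13487 = 298605325/299101199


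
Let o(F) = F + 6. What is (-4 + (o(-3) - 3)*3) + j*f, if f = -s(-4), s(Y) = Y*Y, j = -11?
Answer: 172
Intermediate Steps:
o(F) = 6 + F
s(Y) = Y**2
f = -16 (f = -1*(-4)**2 = -1*16 = -16)
(-4 + (o(-3) - 3)*3) + j*f = (-4 + ((6 - 3) - 3)*3) - 11*(-16) = (-4 + (3 - 3)*3) + 176 = (-4 + 0*3) + 176 = (-4 + 0) + 176 = -4 + 176 = 172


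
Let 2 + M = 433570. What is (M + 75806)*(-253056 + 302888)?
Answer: 25383125168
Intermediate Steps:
M = 433568 (M = -2 + 433570 = 433568)
(M + 75806)*(-253056 + 302888) = (433568 + 75806)*(-253056 + 302888) = 509374*49832 = 25383125168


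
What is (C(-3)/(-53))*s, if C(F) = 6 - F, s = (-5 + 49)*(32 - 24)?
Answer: -3168/53 ≈ -59.774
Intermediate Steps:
s = 352 (s = 44*8 = 352)
(C(-3)/(-53))*s = ((6 - 1*(-3))/(-53))*352 = ((6 + 3)*(-1/53))*352 = (9*(-1/53))*352 = -9/53*352 = -3168/53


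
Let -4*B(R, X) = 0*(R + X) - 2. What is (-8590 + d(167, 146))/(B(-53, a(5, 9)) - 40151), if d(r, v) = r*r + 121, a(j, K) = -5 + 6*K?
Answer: -38840/80301 ≈ -0.48368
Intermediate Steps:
B(R, X) = 1/2 (B(R, X) = -(0*(R + X) - 2)/4 = -(0 - 2)/4 = -1/4*(-2) = 1/2)
d(r, v) = 121 + r**2 (d(r, v) = r**2 + 121 = 121 + r**2)
(-8590 + d(167, 146))/(B(-53, a(5, 9)) - 40151) = (-8590 + (121 + 167**2))/(1/2 - 40151) = (-8590 + (121 + 27889))/(-80301/2) = (-8590 + 28010)*(-2/80301) = 19420*(-2/80301) = -38840/80301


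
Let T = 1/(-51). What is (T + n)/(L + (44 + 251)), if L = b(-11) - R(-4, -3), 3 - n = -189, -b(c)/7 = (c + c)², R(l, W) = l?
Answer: -9791/157539 ≈ -0.062150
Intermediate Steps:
T = -1/51 ≈ -0.019608
b(c) = -28*c² (b(c) = -7*(c + c)² = -7*4*c² = -28*c²)
n = 192 (n = 3 - 1*(-189) = 3 + 189 = 192)
L = -3384 (L = -28*(-11)² - 1*(-4) = -28*121 + 4 = -3388 + 4 = -3384)
(T + n)/(L + (44 + 251)) = (-1/51 + 192)/(-3384 + (44 + 251)) = 9791/(51*(-3384 + 295)) = (9791/51)/(-3089) = (9791/51)*(-1/3089) = -9791/157539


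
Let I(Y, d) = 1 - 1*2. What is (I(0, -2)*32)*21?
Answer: -672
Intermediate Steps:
I(Y, d) = -1 (I(Y, d) = 1 - 2 = -1)
(I(0, -2)*32)*21 = -1*32*21 = -32*21 = -672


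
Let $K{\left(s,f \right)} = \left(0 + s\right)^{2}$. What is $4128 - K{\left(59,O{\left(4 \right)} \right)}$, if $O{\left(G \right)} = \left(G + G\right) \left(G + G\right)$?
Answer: $647$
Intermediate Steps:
$O{\left(G \right)} = 4 G^{2}$ ($O{\left(G \right)} = 2 G 2 G = 4 G^{2}$)
$K{\left(s,f \right)} = s^{2}$
$4128 - K{\left(59,O{\left(4 \right)} \right)} = 4128 - 59^{2} = 4128 - 3481 = 647$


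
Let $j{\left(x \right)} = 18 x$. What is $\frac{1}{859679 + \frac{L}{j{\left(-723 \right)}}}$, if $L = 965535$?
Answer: $\frac{4338}{3728965657} \approx 1.1633 \cdot 10^{-6}$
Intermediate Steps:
$\frac{1}{859679 + \frac{L}{j{\left(-723 \right)}}} = \frac{1}{859679 + \frac{965535}{18 \left(-723\right)}} = \frac{1}{859679 + \frac{965535}{-13014}} = \frac{1}{859679 + 965535 \left(- \frac{1}{13014}\right)} = \frac{1}{859679 - \frac{321845}{4338}} = \frac{1}{\frac{3728965657}{4338}} = \frac{4338}{3728965657}$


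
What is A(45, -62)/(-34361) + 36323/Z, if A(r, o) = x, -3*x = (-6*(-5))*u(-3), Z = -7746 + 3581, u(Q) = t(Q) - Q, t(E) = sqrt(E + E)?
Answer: -178281379/20444795 + 10*I*sqrt(6)/34361 ≈ -8.7201 + 0.00071287*I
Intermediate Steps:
t(E) = sqrt(2)*sqrt(E) (t(E) = sqrt(2*E) = sqrt(2)*sqrt(E))
u(Q) = -Q + sqrt(2)*sqrt(Q) (u(Q) = sqrt(2)*sqrt(Q) - Q = -Q + sqrt(2)*sqrt(Q))
Z = -4165
x = -30 - 10*I*sqrt(6) (x = -(-6*(-5))*(-1*(-3) + sqrt(2)*sqrt(-3))/3 = -10*(3 + sqrt(2)*(I*sqrt(3))) = -10*(3 + I*sqrt(6)) = -(90 + 30*I*sqrt(6))/3 = -30 - 10*I*sqrt(6) ≈ -30.0 - 24.495*I)
A(r, o) = -30 - 10*I*sqrt(6)
A(45, -62)/(-34361) + 36323/Z = (-30 - 10*I*sqrt(6))/(-34361) + 36323/(-4165) = (-30 - 10*I*sqrt(6))*(-1/34361) + 36323*(-1/4165) = (30/34361 + 10*I*sqrt(6)/34361) - 5189/595 = -178281379/20444795 + 10*I*sqrt(6)/34361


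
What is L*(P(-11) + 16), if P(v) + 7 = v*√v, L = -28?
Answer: -252 + 308*I*√11 ≈ -252.0 + 1021.5*I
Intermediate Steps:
P(v) = -7 + v^(3/2) (P(v) = -7 + v*√v = -7 + v^(3/2))
L*(P(-11) + 16) = -28*((-7 + (-11)^(3/2)) + 16) = -28*((-7 - 11*I*√11) + 16) = -28*(9 - 11*I*√11) = -252 + 308*I*√11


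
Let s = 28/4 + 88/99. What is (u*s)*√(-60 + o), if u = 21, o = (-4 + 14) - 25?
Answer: 2485*I*√3/3 ≈ 1434.7*I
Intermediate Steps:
o = -15 (o = 10 - 25 = -15)
s = 71/9 (s = 28*(¼) + 88*(1/99) = 7 + 8/9 = 71/9 ≈ 7.8889)
(u*s)*√(-60 + o) = (21*(71/9))*√(-60 - 15) = 497*√(-75)/3 = 497*(5*I*√3)/3 = 2485*I*√3/3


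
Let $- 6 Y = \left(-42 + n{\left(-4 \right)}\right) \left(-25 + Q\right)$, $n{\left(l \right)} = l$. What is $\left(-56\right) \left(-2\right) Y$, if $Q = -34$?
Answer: $- \frac{151984}{3} \approx -50661.0$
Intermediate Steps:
$Y = - \frac{1357}{3}$ ($Y = - \frac{\left(-42 - 4\right) \left(-25 - 34\right)}{6} = - \frac{\left(-46\right) \left(-59\right)}{6} = \left(- \frac{1}{6}\right) 2714 = - \frac{1357}{3} \approx -452.33$)
$\left(-56\right) \left(-2\right) Y = \left(-56\right) \left(-2\right) \left(- \frac{1357}{3}\right) = 112 \left(- \frac{1357}{3}\right) = - \frac{151984}{3}$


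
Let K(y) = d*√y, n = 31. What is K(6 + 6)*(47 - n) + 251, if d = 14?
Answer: 251 + 448*√3 ≈ 1027.0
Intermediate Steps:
K(y) = 14*√y
K(6 + 6)*(47 - n) + 251 = (14*√(6 + 6))*(47 - 1*31) + 251 = (14*√12)*(47 - 31) + 251 = (14*(2*√3))*16 + 251 = (28*√3)*16 + 251 = 448*√3 + 251 = 251 + 448*√3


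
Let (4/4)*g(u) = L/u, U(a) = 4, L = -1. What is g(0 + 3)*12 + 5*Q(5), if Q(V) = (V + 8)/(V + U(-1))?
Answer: 29/9 ≈ 3.2222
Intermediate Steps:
Q(V) = (8 + V)/(4 + V) (Q(V) = (V + 8)/(V + 4) = (8 + V)/(4 + V))
g(u) = -1/u
g(0 + 3)*12 + 5*Q(5) = -1/(0 + 3)*12 + 5*((8 + 5)/(4 + 5)) = -1/3*12 + 5*(13/9) = -4 + 65/9 = 29/9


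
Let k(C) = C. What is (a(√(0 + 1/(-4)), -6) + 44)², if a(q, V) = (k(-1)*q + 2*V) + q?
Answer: 1024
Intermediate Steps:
a(q, V) = 2*V (a(q, V) = (-q + 2*V) + q = 2*V)
(a(√(0 + 1/(-4)), -6) + 44)² = (2*(-6) + 44)² = (-12 + 44)² = 32² = 1024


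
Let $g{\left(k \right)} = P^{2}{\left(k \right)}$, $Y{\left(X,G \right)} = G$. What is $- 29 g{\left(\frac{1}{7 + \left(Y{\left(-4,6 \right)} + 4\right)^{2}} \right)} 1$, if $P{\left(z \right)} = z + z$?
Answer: $- \frac{116}{11449} \approx -0.010132$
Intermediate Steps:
$P{\left(z \right)} = 2 z$
$g{\left(k \right)} = 4 k^{2}$ ($g{\left(k \right)} = \left(2 k\right)^{2} = 4 k^{2}$)
$- 29 g{\left(\frac{1}{7 + \left(Y{\left(-4,6 \right)} + 4\right)^{2}} \right)} 1 = - 29 \cdot 4 \left(\frac{1}{7 + \left(6 + 4\right)^{2}}\right)^{2} \cdot 1 = - 29 \cdot 4 \left(\frac{1}{7 + 10^{2}}\right)^{2} \cdot 1 = - 29 \cdot 4 \left(\frac{1}{7 + 100}\right)^{2} \cdot 1 = - 29 \cdot 4 \left(\frac{1}{107}\right)^{2} \cdot 1 = - 29 \cdot \frac{4}{11449} \cdot 1 = - 29 \cdot 4 \cdot \frac{1}{11449} \cdot 1 = \left(-29\right) \frac{4}{11449} \cdot 1 = \left(- \frac{116}{11449}\right) 1 = - \frac{116}{11449}$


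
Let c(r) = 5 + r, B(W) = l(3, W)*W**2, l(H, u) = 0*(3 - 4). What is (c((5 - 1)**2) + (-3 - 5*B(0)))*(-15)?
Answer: -270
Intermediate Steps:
l(H, u) = 0 (l(H, u) = 0*(-1) = 0)
B(W) = 0 (B(W) = 0*W**2 = 0)
(c((5 - 1)**2) + (-3 - 5*B(0)))*(-15) = ((5 + (5 - 1)**2) + (-3 - 5*0))*(-15) = ((5 + 4**2) + (-3 + 0))*(-15) = ((5 + 16) - 3)*(-15) = (21 - 3)*(-15) = 18*(-15) = -270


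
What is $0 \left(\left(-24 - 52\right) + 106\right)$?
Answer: $0$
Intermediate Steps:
$0 \left(\left(-24 - 52\right) + 106\right) = 0 \left(-76 + 106\right) = 0 \cdot 30 = 0$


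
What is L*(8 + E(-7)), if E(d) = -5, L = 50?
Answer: 150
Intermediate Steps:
L*(8 + E(-7)) = 50*(8 - 5) = 50*3 = 150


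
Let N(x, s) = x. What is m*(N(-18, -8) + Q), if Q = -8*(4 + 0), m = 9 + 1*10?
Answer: -950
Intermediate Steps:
m = 19 (m = 9 + 10 = 19)
Q = -32 (Q = -8*4 = -32)
m*(N(-18, -8) + Q) = 19*(-18 - 32) = 19*(-50) = -950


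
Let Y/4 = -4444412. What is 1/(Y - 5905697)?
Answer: -1/23683345 ≈ -4.2224e-8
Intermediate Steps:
Y = -17777648 (Y = 4*(-4444412) = -17777648)
1/(Y - 5905697) = 1/(-17777648 - 5905697) = 1/(-23683345) = -1/23683345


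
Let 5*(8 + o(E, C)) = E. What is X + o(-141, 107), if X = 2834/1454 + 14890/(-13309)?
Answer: -1711122268/48378215 ≈ -35.370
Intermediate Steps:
o(E, C) = -8 + E/5
X = 8033823/9675643 (X = 2834*(1/1454) + 14890*(-1/13309) = 1417/727 - 14890/13309 = 8033823/9675643 ≈ 0.83031)
X + o(-141, 107) = 8033823/9675643 + (-8 + (⅕)*(-141)) = 8033823/9675643 + (-8 - 141/5) = 8033823/9675643 - 181/5 = -1711122268/48378215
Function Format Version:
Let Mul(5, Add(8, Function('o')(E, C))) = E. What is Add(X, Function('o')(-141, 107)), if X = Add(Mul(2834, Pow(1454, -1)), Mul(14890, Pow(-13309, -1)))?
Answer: Rational(-1711122268, 48378215) ≈ -35.370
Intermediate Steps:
Function('o')(E, C) = Add(-8, Mul(Rational(1, 5), E))
X = Rational(8033823, 9675643) (X = Add(Mul(2834, Rational(1, 1454)), Mul(14890, Rational(-1, 13309))) = Add(Rational(1417, 727), Rational(-14890, 13309)) = Rational(8033823, 9675643) ≈ 0.83031)
Add(X, Function('o')(-141, 107)) = Add(Rational(8033823, 9675643), Add(-8, Mul(Rational(1, 5), -141))) = Add(Rational(8033823, 9675643), Add(-8, Rational(-141, 5))) = Add(Rational(8033823, 9675643), Rational(-181, 5)) = Rational(-1711122268, 48378215)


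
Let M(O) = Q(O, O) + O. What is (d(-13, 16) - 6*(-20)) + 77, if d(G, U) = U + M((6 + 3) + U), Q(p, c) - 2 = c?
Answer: 265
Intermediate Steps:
Q(p, c) = 2 + c
M(O) = 2 + 2*O (M(O) = (2 + O) + O = 2 + 2*O)
d(G, U) = 20 + 3*U (d(G, U) = U + (2 + 2*((6 + 3) + U)) = U + (2 + 2*(9 + U)) = U + (2 + (18 + 2*U)) = U + (20 + 2*U) = 20 + 3*U)
(d(-13, 16) - 6*(-20)) + 77 = ((20 + 3*16) - 6*(-20)) + 77 = ((20 + 48) + 120) + 77 = (68 + 120) + 77 = 188 + 77 = 265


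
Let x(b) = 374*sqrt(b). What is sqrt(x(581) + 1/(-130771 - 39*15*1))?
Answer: sqrt(-32839 + 1613286281816*sqrt(581))/65678 ≈ 94.947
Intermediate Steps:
sqrt(x(581) + 1/(-130771 - 39*15*1)) = sqrt(374*sqrt(581) + 1/(-130771 - 39*15*1)) = sqrt(374*sqrt(581) + 1/(-130771 - 585*1)) = sqrt(374*sqrt(581) + 1/(-130771 - 585)) = sqrt(374*sqrt(581) + 1/(-131356)) = sqrt(374*sqrt(581) - 1/131356) = sqrt(-1/131356 + 374*sqrt(581))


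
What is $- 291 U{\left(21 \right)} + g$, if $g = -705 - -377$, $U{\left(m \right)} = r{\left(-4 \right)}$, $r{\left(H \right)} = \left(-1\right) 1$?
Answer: $-37$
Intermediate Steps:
$r{\left(H \right)} = -1$
$U{\left(m \right)} = -1$
$g = -328$ ($g = -705 + 377 = -328$)
$- 291 U{\left(21 \right)} + g = \left(-291\right) \left(-1\right) - 328 = 291 - 328 = -37$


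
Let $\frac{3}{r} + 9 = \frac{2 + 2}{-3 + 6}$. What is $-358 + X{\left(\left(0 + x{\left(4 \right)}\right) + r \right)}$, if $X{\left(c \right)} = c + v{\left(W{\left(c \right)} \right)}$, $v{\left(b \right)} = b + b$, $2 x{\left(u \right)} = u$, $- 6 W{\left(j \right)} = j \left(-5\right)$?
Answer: $- \frac{24406}{69} \approx -353.71$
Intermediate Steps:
$W{\left(j \right)} = \frac{5 j}{6}$ ($W{\left(j \right)} = - \frac{j \left(-5\right)}{6} = - \frac{\left(-5\right) j}{6} = \frac{5 j}{6}$)
$x{\left(u \right)} = \frac{u}{2}$
$r = - \frac{9}{23}$ ($r = \frac{3}{-9 + \frac{2 + 2}{-3 + 6}} = \frac{3}{-9 + \frac{4}{3}} = \frac{3}{- \frac{23}{3}} = 3 \left(- \frac{3}{23}\right) = - \frac{9}{23} \approx -0.3913$)
$v{\left(b \right)} = 2 b$
$X{\left(c \right)} = \frac{8 c}{3}$ ($X{\left(c \right)} = c + 2 \frac{5 c}{6} = c + \frac{5 c}{3} = \frac{8 c}{3}$)
$-358 + X{\left(\left(0 + x{\left(4 \right)}\right) + r \right)} = -358 + \frac{8 \left(\left(0 + \frac{1}{2} \cdot 4\right) - \frac{9}{23}\right)}{3} = -358 + \frac{8 \left(\left(0 + 2\right) - \frac{9}{23}\right)}{3} = -358 + \frac{8 \left(2 - \frac{9}{23}\right)}{3} = -358 + \frac{8}{3} \cdot \frac{37}{23} = -358 + \frac{296}{69} = - \frac{24406}{69}$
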